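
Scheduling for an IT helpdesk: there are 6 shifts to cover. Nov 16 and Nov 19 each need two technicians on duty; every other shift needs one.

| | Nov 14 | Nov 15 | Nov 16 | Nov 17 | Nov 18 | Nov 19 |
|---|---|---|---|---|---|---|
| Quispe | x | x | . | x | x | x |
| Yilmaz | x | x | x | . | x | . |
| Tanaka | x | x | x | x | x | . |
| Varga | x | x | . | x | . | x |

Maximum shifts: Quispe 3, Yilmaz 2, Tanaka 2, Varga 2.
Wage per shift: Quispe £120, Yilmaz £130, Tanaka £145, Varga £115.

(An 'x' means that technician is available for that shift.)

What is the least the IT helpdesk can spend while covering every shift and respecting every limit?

£995

Nov 16 can only be covered by Yilmaz and Tanaka, so that assignment is forced.
Nov 19 can only be covered by Quispe and Varga, so that assignment is forced.
Picking the cheapest available technician for each shift independently would cost £975, but that ignores the shift limits.
An optimal schedule: Nov 14→Quispe, Nov 15→Yilmaz, Nov 16→Yilmaz+Tanaka, Nov 17→Varga, Nov 18→Quispe, Nov 19→Varga+Quispe.
Total: 120 + 130 + 130 + 145 + 115 + 120 + 115 + 120 = £995.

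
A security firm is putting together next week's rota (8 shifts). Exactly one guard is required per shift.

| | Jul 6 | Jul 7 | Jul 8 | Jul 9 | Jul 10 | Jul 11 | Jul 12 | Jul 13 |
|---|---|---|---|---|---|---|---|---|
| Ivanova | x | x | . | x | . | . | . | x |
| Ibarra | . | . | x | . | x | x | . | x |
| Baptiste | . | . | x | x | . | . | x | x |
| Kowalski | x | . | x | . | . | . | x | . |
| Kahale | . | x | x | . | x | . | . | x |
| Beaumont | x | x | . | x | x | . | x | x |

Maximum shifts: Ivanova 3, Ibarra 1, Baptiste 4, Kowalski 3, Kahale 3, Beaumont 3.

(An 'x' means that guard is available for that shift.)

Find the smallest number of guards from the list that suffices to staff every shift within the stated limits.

8 slots to fill and no one can take more than 4, so at least ⌈8/4⌉ = 2 guards are needed.
Any 2 guards together have capacity at most 4+3 = 7 < 8 slots, so 2 can never suffice.
Ibarra, Baptiste, and Beaumont alone can cover everything: Jul 6→Beaumont, Jul 7→Beaumont, Jul 8→Baptiste, Jul 9→Baptiste, Jul 10→Beaumont, Jul 11→Ibarra, Jul 12→Baptiste, Jul 13→Baptiste.

3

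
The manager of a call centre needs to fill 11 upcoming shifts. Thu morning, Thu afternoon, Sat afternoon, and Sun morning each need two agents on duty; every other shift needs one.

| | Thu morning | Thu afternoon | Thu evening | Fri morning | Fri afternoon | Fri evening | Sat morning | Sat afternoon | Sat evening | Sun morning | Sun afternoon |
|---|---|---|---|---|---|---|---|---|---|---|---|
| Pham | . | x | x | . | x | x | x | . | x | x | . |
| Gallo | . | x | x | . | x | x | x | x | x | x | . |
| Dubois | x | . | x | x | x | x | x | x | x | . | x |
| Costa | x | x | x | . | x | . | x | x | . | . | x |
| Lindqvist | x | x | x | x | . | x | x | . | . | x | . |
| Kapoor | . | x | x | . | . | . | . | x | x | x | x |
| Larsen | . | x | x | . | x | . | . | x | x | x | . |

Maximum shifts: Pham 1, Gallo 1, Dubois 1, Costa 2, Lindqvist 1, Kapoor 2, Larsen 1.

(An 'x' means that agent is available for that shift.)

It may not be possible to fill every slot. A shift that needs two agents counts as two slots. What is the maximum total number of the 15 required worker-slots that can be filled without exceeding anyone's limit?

9

Total capacity across all agents is 1+1+1+2+1+2+1 = 9, and 15 slots are needed, so at most 9 can be filled.
An assignment achieving 9: Thu morning→Costa+Lindqvist, Fri morning→Dubois, Fri afternoon→Gallo, Fri evening→Pham, Sat afternoon→Kapoor+Larsen, Sat evening→Kapoor, Sun afternoon→Costa.
Loads: Pham 1/1, Gallo 1/1, Dubois 1/1, Costa 2/2, Lindqvist 1/1, Kapoor 2/2, Larsen 1/1.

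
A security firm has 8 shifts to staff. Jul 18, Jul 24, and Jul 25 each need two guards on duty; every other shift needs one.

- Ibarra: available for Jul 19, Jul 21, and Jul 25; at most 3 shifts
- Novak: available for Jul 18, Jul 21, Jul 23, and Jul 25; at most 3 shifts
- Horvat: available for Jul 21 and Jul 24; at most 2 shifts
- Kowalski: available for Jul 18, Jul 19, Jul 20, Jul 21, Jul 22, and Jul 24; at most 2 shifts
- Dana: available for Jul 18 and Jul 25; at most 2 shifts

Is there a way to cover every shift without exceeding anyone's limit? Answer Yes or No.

No

Total capacity is 12 and 11 slots are needed, so capacity alone doesn't rule it out.
Shifts {Jul 20, Jul 22, Jul 24} need 4 worker-slots in total, but the guards available for any of those shifts (Horvat and Kowalski) can supply at most 3 among them. So no valid schedule exists.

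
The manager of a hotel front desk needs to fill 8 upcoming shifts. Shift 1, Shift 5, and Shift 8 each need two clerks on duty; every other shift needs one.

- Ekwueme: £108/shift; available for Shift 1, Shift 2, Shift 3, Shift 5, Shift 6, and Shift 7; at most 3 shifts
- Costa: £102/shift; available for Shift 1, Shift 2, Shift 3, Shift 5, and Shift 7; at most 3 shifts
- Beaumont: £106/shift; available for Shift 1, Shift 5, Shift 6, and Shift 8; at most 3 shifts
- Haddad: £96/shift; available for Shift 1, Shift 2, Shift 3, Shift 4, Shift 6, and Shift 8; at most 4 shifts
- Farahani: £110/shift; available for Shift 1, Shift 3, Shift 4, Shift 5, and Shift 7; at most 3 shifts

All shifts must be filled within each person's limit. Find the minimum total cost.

Shift 8 can only be covered by Beaumont and Haddad, so that assignment is forced.
Picking the cheapest available clerk for each shift independently would cost £1094, but that ignores the shift limits.
An optimal schedule: Shift 1→Beaumont+Ekwueme, Shift 2→Haddad, Shift 3→Costa, Shift 4→Haddad, Shift 5→Costa+Beaumont, Shift 6→Haddad, Shift 7→Costa, Shift 8→Haddad+Beaumont.
Total: 106 + 108 + 96 + 102 + 96 + 102 + 106 + 96 + 102 + 96 + 106 = £1116.

£1116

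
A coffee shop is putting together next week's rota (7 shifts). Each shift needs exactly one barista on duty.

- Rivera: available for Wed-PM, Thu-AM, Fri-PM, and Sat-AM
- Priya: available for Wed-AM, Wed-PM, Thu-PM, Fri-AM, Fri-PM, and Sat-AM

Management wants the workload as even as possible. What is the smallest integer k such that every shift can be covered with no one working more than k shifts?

With 2 baristas and 7 worker-slots to fill, someone must work at least ⌈7/2⌉ = 4 shifts, so k ≥ 4.
k = 4 works: Wed-AM→Priya, Wed-PM→Rivera, Thu-AM→Rivera, Thu-PM→Priya, Fri-AM→Priya, Fri-PM→Rivera, Sat-AM→Rivera.
Loads: Rivera 4, Priya 3 — all ≤ 4.

4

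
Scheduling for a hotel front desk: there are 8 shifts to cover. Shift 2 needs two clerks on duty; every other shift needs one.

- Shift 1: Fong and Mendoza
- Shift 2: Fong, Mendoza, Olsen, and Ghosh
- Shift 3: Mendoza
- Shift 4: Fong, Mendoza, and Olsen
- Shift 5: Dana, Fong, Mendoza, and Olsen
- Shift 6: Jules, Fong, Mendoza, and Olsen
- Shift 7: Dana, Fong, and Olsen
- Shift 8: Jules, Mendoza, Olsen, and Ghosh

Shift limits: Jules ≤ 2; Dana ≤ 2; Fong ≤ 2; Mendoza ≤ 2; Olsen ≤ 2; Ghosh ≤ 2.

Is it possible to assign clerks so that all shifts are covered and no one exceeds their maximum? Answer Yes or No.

Yes

Shift 3 can only be covered by Mendoza, so that assignment is forced.
One valid schedule: Shift 1→Fong, Shift 2→Mendoza+Olsen, Shift 3→Mendoza, Shift 4→Fong, Shift 5→Dana, Shift 6→Jules, Shift 7→Dana, Shift 8→Jules.
Loads: Jules 2/2, Dana 2/2, Fong 2/2, Mendoza 2/2, Olsen 1/2, Ghosh 0/2 — all within limits.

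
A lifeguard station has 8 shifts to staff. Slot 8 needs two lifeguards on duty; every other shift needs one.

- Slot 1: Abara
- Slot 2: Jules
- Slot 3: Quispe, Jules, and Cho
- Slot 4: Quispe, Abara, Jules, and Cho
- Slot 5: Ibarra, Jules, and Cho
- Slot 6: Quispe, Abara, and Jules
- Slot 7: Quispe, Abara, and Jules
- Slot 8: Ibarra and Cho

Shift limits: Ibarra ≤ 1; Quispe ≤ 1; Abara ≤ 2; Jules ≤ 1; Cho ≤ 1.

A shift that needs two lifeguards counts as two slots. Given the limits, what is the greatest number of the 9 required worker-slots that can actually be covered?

6

Total capacity across all lifeguards is 1+1+2+1+1 = 6, and 9 slots are needed, so at most 6 can be filled.
An assignment achieving 6: Slot 1→Abara, Slot 2→Jules, Slot 3→Quispe, Slot 6→Abara, Slot 8→Ibarra+Cho.
Loads: Ibarra 1/1, Quispe 1/1, Abara 2/2, Jules 1/1, Cho 1/1.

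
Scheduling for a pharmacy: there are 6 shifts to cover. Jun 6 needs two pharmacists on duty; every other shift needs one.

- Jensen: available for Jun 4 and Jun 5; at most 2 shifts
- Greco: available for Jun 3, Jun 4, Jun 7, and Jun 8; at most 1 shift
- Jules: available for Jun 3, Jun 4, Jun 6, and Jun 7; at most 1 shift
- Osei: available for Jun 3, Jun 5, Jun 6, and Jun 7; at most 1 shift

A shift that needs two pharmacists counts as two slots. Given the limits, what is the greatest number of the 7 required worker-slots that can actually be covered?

5

Total capacity across all pharmacists is 2+1+1+1 = 5, and 7 slots are needed, so at most 5 can be filled.
An assignment achieving 5: Jun 4→Jensen, Jun 5→Jensen, Jun 6→Jules+Osei, Jun 8→Greco.
Loads: Jensen 2/2, Greco 1/1, Jules 1/1, Osei 1/1.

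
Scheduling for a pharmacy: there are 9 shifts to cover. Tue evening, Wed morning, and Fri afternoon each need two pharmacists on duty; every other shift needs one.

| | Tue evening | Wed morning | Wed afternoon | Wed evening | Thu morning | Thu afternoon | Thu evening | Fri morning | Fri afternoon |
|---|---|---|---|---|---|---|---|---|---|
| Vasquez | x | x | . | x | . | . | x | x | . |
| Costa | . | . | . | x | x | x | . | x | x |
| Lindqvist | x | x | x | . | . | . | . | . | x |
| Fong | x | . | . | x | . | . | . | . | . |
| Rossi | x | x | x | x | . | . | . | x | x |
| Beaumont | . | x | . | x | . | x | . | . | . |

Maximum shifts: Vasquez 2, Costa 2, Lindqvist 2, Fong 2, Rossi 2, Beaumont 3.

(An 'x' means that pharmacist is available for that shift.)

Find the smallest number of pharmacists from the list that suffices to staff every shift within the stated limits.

6

12 slots to fill and no one can take more than 3, so at least ⌈12/3⌉ = 4 pharmacists are needed.
Any 5 pharmacists together have capacity at most 3+2+2+2+2 = 11 < 12 slots, so 5 can never suffice.
Vasquez, Costa, Lindqvist, Fong, Rossi, and Beaumont alone can cover everything: Tue evening→Fong+Rossi, Wed morning→Rossi+Beaumont, Wed afternoon→Lindqvist, Wed evening→Fong, Thu morning→Costa, Thu afternoon→Beaumont, Thu evening→Vasquez, Fri morning→Vasquez, Fri afternoon→Costa+Lindqvist.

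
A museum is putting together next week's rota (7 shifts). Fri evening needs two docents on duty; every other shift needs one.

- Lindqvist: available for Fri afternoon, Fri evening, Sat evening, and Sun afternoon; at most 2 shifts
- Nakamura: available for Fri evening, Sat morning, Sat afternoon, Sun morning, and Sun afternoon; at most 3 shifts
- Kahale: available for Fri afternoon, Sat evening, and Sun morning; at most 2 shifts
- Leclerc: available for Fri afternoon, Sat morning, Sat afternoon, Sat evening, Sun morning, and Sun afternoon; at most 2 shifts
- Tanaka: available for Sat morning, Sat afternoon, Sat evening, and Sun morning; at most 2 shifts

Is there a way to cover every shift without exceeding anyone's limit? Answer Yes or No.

Yes

Fri evening can only be covered by Lindqvist and Nakamura, so that assignment is forced.
One valid schedule: Fri afternoon→Lindqvist, Fri evening→Lindqvist+Nakamura, Sat morning→Nakamura, Sat afternoon→Nakamura, Sat evening→Kahale, Sun morning→Kahale, Sun afternoon→Leclerc.
Loads: Lindqvist 2/2, Nakamura 3/3, Kahale 2/2, Leclerc 1/2, Tanaka 0/2 — all within limits.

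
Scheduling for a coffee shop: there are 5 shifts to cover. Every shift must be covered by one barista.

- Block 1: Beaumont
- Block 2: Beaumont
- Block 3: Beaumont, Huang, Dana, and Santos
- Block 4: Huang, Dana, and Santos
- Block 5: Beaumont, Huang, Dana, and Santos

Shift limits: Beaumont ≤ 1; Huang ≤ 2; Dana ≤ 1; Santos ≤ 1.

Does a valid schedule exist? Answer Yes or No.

No

Total capacity is 5 and 5 slots are needed, so capacity alone doesn't rule it out.
Shifts {Block 1, Block 2} need 2 worker-slots in total, but the baristas available for any of those shifts (Beaumont) can supply at most 1 among them. So no valid schedule exists.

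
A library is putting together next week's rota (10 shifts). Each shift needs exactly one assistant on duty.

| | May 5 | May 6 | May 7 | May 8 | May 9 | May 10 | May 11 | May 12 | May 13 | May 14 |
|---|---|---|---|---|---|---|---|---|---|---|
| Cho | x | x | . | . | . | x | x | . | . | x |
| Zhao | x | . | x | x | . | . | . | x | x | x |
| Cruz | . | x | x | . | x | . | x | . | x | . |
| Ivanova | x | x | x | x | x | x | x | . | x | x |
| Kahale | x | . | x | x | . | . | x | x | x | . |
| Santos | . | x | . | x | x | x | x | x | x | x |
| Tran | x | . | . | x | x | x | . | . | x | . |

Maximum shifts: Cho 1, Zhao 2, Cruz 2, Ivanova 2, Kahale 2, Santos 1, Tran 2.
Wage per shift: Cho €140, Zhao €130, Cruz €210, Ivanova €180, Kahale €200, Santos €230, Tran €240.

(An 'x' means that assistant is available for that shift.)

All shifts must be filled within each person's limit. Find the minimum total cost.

€1810

Picking the cheapest available assistant for each shift independently would cost €1380, but that ignores the shift limits.
An optimal schedule: May 5→Kahale, May 6→Cho, May 7→Zhao, May 8→Kahale, May 9→Cruz, May 10→Ivanova, May 11→Cruz, May 12→Zhao, May 13→Santos, May 14→Ivanova.
Total: 200 + 140 + 130 + 200 + 210 + 180 + 210 + 130 + 230 + 180 = €1810.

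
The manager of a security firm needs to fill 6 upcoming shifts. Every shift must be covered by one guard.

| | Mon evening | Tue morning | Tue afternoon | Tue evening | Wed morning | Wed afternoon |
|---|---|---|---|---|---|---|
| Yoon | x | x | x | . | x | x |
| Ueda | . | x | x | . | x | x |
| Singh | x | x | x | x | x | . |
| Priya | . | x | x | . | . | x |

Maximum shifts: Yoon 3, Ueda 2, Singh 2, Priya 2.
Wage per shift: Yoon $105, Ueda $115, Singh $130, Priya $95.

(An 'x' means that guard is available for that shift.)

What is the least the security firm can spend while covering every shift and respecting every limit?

Tue evening can only be covered by Singh, so that assignment is forced.
Picking the cheapest available guard for each shift independently would cost $625, but that ignores the shift limits.
An optimal schedule: Mon evening→Yoon, Tue morning→Priya, Tue afternoon→Yoon, Tue evening→Singh, Wed morning→Yoon, Wed afternoon→Priya.
Total: 105 + 95 + 105 + 130 + 105 + 95 = $635.

$635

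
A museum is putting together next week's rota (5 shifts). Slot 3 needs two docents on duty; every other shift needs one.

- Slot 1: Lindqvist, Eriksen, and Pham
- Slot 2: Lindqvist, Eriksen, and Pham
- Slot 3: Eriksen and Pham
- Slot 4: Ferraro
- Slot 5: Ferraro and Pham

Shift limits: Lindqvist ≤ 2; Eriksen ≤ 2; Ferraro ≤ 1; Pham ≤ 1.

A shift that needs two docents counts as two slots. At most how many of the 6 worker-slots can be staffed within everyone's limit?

5

Total capacity across all docents is 2+2+1+1 = 6, and 6 slots are needed, so at most 6 can be filled.
Shifts {Slot 3, Slot 4, Slot 5} need 4 slots but only Eriksen, Ferraro, and Pham are available for them, supplying at most 3 — so at least 1 slot must go unfilled.
An assignment achieving 5: Slot 1→Lindqvist, Slot 2→Lindqvist, Slot 3→Eriksen+Pham, Slot 4→Ferraro.
Loads: Lindqvist 2/2, Eriksen 1/2, Ferraro 1/1, Pham 1/1.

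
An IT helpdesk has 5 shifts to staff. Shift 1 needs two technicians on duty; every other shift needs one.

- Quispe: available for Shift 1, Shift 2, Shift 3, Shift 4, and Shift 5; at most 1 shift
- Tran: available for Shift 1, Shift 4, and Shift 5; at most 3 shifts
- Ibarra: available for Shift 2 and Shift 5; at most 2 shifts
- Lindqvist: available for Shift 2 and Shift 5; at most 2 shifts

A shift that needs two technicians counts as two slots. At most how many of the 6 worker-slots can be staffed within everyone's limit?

Total capacity across all technicians is 1+3+2+2 = 8, and 6 slots are needed, so at most 6 can be filled.
Shifts {Shift 1, Shift 3} need 3 slots but only Quispe and Tran are available for them, supplying at most 2 — so at least 1 slot must go unfilled.
An assignment achieving 5: Shift 1→Tran, Shift 2→Ibarra, Shift 3→Quispe, Shift 4→Tran, Shift 5→Tran.
Loads: Quispe 1/1, Tran 3/3, Ibarra 1/2, Lindqvist 0/2.

5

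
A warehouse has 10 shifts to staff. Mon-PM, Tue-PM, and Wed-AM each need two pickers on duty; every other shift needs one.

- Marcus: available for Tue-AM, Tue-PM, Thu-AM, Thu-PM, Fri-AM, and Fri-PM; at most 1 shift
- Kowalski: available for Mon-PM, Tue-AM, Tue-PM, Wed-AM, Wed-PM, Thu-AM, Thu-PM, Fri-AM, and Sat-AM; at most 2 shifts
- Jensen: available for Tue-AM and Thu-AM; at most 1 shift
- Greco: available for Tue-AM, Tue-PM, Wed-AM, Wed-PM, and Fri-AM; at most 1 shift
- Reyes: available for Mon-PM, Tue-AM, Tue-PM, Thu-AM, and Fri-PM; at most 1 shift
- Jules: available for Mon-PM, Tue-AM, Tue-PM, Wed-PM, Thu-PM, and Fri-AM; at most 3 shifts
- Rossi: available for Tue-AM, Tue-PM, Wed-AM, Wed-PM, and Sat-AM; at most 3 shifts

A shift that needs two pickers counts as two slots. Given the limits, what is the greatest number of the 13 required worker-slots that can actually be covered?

12

Total capacity across all pickers is 1+2+1+1+1+3+3 = 12, and 13 slots are needed, so at most 12 can be filled.
An assignment achieving 12: Mon-PM→Kowalski+Reyes, Tue-AM→Rossi, Tue-PM→Rossi, Wed-AM→Greco+Rossi, Wed-PM→Jules, Thu-AM→Jensen, Thu-PM→Jules, Fri-AM→Jules, Fri-PM→Marcus, Sat-AM→Kowalski.
Loads: Marcus 1/1, Kowalski 2/2, Jensen 1/1, Greco 1/1, Reyes 1/1, Jules 3/3, Rossi 3/3.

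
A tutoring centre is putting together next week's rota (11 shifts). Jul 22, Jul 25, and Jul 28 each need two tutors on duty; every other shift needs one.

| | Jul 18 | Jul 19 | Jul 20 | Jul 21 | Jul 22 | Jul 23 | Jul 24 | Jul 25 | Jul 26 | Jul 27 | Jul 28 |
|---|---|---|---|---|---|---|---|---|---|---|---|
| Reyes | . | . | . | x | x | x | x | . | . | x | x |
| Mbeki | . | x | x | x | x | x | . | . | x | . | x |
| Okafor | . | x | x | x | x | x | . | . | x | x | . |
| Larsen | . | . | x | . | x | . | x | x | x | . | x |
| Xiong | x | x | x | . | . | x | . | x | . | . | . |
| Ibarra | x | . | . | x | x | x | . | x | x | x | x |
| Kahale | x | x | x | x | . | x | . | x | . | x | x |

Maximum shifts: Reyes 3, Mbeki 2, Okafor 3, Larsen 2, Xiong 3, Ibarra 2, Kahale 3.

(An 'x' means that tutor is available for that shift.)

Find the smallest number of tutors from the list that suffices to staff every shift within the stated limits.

14 slots to fill and no one can take more than 3, so at least ⌈14/3⌉ = 5 tutors are needed.
Reyes, Mbeki, Okafor, Xiong, and Kahale alone can cover everything: Jul 18→Xiong, Jul 19→Okafor, Jul 20→Okafor, Jul 21→Kahale, Jul 22→Reyes+Mbeki, Jul 23→Xiong, Jul 24→Reyes, Jul 25→Xiong+Kahale, Jul 26→Mbeki, Jul 27→Okafor, Jul 28→Reyes+Kahale.

5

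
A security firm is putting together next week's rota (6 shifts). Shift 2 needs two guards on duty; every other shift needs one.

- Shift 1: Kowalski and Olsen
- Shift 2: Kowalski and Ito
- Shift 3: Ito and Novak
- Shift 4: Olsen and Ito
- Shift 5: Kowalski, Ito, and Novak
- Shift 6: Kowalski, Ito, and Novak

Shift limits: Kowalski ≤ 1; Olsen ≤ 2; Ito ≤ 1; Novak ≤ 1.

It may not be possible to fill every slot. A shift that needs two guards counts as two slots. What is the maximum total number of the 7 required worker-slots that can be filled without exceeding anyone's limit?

5

Total capacity across all guards is 1+2+1+1 = 5, and 7 slots are needed, so at most 5 can be filled.
An assignment achieving 5: Shift 1→Olsen, Shift 2→Kowalski+Ito, Shift 3→Novak, Shift 4→Olsen.
Loads: Kowalski 1/1, Olsen 2/2, Ito 1/1, Novak 1/1.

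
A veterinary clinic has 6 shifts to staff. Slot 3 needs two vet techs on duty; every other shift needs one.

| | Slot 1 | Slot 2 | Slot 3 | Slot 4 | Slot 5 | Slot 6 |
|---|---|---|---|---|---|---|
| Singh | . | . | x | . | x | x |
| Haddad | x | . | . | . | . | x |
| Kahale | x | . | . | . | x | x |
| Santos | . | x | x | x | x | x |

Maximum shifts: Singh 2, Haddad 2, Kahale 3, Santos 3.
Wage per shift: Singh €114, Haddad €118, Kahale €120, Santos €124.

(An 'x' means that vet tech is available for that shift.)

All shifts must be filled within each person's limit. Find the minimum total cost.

€836

Slot 2 can only be covered by Santos, so that assignment is forced.
Slot 3 can only be covered by Singh and Santos, so that assignment is forced.
Slot 4 can only be covered by Santos, so that assignment is forced.
Picking the cheapest available vet tech for each shift independently would cost €832, but that ignores the shift limits.
An optimal schedule: Slot 1→Haddad, Slot 2→Santos, Slot 3→Singh+Santos, Slot 4→Santos, Slot 5→Singh, Slot 6→Haddad.
Total: 118 + 124 + 114 + 124 + 124 + 114 + 118 = €836.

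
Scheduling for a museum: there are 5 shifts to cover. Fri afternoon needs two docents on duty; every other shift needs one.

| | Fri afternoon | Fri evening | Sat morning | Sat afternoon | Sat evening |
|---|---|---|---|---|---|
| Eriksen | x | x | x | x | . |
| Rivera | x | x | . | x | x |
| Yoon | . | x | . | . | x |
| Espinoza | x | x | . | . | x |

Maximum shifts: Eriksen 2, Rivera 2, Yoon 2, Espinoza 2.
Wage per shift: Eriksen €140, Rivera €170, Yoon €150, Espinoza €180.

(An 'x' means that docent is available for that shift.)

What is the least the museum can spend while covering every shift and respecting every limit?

Sat morning can only be covered by Eriksen, so that assignment is forced.
Picking the cheapest available docent for each shift independently would cost €880, but that ignores the shift limits.
An optimal schedule: Fri afternoon→Eriksen+Rivera, Fri evening→Yoon, Sat morning→Eriksen, Sat afternoon→Rivera, Sat evening→Yoon.
Total: 140 + 170 + 150 + 140 + 170 + 150 = €920.

€920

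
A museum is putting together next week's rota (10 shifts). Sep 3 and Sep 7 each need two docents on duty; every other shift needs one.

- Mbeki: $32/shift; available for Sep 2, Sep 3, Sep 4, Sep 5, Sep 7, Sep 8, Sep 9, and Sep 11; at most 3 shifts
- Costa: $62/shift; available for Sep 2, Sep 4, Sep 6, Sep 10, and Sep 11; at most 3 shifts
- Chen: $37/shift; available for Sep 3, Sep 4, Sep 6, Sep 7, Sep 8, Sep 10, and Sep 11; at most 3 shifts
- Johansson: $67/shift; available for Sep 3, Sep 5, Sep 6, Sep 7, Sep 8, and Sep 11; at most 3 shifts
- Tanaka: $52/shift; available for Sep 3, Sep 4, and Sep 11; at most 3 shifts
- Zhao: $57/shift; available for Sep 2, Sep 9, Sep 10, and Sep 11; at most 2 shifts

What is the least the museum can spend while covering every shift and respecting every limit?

Picking the cheapest available docent for each shift independently would cost $404, but that ignores the shift limits.
An optimal schedule: Sep 2→Zhao, Sep 3→Chen+Tanaka, Sep 4→Tanaka, Sep 5→Mbeki, Sep 6→Costa, Sep 7→Mbeki+Chen, Sep 8→Chen, Sep 9→Mbeki, Sep 10→Zhao, Sep 11→Tanaka.
Total: 57 + 37 + 52 + 52 + 32 + 62 + 32 + 37 + 37 + 32 + 57 + 52 = $539.

$539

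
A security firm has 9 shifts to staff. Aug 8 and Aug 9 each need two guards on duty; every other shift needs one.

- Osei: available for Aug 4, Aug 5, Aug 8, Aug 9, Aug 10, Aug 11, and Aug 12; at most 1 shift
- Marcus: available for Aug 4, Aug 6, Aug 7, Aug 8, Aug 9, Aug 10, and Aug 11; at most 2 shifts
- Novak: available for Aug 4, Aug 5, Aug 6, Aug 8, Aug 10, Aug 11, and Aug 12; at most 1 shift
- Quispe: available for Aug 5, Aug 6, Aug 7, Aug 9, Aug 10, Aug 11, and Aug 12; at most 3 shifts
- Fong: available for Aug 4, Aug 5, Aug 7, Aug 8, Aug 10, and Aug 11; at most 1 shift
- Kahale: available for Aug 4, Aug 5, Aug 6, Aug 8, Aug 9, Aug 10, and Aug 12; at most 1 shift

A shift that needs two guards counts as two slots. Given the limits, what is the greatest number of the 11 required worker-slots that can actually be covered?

Total capacity across all guards is 1+2+1+3+1+1 = 9, and 11 slots are needed, so at most 9 can be filled.
An assignment achieving 9: Aug 4→Fong, Aug 5→Quispe, Aug 6→Marcus, Aug 7→Marcus, Aug 8→Kahale, Aug 9→Osei+Quispe, Aug 11→Quispe, Aug 12→Novak.
Loads: Osei 1/1, Marcus 2/2, Novak 1/1, Quispe 3/3, Fong 1/1, Kahale 1/1.

9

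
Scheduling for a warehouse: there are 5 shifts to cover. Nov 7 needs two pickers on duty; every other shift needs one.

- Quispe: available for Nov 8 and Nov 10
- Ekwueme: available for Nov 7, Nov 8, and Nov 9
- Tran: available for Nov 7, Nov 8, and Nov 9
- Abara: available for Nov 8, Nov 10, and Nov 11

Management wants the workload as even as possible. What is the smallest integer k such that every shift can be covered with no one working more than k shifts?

With 4 pickers and 6 worker-slots to fill, someone must work at least ⌈6/4⌉ = 2 shifts, so k ≥ 2.
k = 2 works: Nov 7→Ekwueme+Tran, Nov 8→Quispe, Nov 9→Ekwueme, Nov 10→Quispe, Nov 11→Abara.
Loads: Quispe 2, Ekwueme 2, Tran 1, Abara 1 — all ≤ 2.

2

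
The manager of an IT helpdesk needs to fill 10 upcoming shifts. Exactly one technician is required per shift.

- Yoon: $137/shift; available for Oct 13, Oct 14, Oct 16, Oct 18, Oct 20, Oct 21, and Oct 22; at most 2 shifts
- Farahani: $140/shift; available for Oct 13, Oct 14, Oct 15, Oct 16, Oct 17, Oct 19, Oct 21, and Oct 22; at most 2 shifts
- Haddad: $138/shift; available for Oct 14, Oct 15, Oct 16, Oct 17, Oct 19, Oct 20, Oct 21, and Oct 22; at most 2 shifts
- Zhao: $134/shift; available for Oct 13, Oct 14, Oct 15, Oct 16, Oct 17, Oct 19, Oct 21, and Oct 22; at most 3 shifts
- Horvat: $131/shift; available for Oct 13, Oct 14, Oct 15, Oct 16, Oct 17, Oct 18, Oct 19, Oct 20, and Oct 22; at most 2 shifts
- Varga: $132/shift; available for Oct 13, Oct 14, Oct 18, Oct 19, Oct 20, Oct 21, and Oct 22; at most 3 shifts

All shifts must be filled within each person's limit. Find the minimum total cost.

$1334

Picking the cheapest available technician for each shift independently would cost $1311, but that ignores the shift limits.
An optimal schedule: Oct 13→Varga, Oct 14→Yoon, Oct 15→Horvat, Oct 16→Zhao, Oct 17→Zhao, Oct 18→Horvat, Oct 19→Varga, Oct 20→Varga, Oct 21→Zhao, Oct 22→Yoon.
Total: 132 + 137 + 131 + 134 + 134 + 131 + 132 + 132 + 134 + 137 = $1334.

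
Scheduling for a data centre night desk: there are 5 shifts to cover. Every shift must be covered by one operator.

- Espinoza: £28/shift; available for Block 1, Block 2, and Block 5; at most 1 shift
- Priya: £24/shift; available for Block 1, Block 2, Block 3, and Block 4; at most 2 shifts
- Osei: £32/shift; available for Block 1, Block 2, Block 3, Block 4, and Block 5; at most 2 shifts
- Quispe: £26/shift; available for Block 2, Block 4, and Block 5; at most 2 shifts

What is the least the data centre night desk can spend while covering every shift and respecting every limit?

£128

Picking the cheapest available operator for each shift independently would cost £122, but that ignores the shift limits.
An optimal schedule: Block 1→Priya, Block 2→Espinoza, Block 3→Priya, Block 4→Quispe, Block 5→Quispe.
Total: 24 + 28 + 24 + 26 + 26 = £128.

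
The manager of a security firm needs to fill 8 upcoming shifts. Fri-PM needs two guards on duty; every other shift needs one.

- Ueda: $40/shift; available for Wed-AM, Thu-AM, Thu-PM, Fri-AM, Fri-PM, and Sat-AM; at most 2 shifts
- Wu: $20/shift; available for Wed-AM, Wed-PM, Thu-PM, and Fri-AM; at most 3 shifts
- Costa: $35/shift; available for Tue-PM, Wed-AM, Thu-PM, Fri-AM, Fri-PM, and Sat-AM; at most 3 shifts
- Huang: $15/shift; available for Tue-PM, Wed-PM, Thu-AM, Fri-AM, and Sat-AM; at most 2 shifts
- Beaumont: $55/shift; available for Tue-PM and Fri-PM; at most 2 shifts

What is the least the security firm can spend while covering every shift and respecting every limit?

$235

Picking the cheapest available guard for each shift independently would cost $190, but that ignores the shift limits.
An optimal schedule: Tue-PM→Costa, Wed-AM→Wu, Wed-PM→Huang, Thu-AM→Huang, Thu-PM→Wu, Fri-AM→Wu, Fri-PM→Costa+Ueda, Sat-AM→Costa.
Total: 35 + 20 + 15 + 15 + 20 + 20 + 35 + 40 + 35 = $235.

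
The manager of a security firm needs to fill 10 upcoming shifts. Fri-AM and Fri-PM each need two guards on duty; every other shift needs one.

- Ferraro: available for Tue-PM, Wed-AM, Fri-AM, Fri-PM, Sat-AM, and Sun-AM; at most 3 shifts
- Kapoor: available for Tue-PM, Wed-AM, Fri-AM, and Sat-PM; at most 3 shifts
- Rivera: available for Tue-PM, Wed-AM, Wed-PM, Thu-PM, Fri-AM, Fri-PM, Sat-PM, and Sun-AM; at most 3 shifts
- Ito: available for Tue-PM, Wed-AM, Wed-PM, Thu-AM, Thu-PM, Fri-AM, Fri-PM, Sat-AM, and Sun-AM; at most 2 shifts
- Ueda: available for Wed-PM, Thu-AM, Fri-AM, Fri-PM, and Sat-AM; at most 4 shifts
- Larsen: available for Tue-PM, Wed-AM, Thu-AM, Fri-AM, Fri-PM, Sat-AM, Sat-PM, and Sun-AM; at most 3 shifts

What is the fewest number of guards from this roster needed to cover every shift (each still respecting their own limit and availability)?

12 slots to fill and no one can take more than 4, so at least ⌈12/4⌉ = 3 guards are needed.
Any 3 guards together have capacity at most 4+3+3 = 10 < 12 slots, so 3 can never suffice.
Ferraro, Kapoor, Rivera, and Ueda alone can cover everything: Tue-PM→Ferraro, Wed-AM→Kapoor, Wed-PM→Rivera, Thu-AM→Ueda, Thu-PM→Rivera, Fri-AM→Kapoor+Ueda, Fri-PM→Rivera+Ueda, Sat-AM→Ferraro, Sat-PM→Kapoor, Sun-AM→Ferraro.

4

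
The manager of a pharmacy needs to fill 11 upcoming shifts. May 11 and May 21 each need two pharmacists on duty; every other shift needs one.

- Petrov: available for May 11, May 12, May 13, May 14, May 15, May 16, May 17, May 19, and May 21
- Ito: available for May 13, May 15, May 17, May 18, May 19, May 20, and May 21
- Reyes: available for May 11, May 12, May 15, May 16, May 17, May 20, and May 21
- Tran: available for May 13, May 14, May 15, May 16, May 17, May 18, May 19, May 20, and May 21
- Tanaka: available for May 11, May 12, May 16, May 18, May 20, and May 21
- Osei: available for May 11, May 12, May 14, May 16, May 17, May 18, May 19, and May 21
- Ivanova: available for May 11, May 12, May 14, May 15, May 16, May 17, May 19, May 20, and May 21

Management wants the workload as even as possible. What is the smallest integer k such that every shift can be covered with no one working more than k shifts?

With 7 pharmacists and 13 worker-slots to fill, someone must work at least ⌈13/7⌉ = 2 shifts, so k ≥ 2.
k = 2 works: May 11→Tanaka+Osei, May 12→Reyes, May 13→Petrov, May 14→Petrov, May 15→Ito, May 16→Tran, May 17→Osei, May 18→Ito, May 19→Tran, May 20→Reyes, May 21→Tanaka+Ivanova.
Loads: Petrov 2, Ito 2, Reyes 2, Tran 2, Tanaka 2, Osei 2, Ivanova 1 — all ≤ 2.

2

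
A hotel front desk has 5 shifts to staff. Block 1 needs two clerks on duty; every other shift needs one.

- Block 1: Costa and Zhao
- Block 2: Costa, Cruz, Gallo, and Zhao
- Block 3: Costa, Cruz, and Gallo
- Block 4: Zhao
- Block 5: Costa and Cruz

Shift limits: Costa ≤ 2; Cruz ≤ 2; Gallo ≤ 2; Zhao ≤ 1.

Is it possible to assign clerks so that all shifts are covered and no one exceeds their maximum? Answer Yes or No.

No

Total capacity is 7 and 6 slots are needed, so capacity alone doesn't rule it out.
Shifts {Block 1, Block 4} need 3 worker-slots in total, but the clerks available for any of those shifts (Costa and Zhao) can supply at most 2 among them. So no valid schedule exists.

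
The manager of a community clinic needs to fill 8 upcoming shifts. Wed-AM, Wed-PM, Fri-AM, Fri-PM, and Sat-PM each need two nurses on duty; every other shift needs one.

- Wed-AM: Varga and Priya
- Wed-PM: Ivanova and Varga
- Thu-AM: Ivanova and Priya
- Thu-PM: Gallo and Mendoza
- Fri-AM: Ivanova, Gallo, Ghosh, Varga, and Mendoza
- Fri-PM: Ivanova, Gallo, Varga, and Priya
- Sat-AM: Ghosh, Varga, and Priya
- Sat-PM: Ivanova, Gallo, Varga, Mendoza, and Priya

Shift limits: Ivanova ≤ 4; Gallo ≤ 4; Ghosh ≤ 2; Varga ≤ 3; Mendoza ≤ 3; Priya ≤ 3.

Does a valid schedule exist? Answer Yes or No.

Wed-AM can only be covered by Varga and Priya, so that assignment is forced.
Wed-PM can only be covered by Ivanova and Varga, so that assignment is forced.
One valid schedule: Wed-AM→Varga+Priya, Wed-PM→Ivanova+Varga, Thu-AM→Ivanova, Thu-PM→Gallo, Fri-AM→Ivanova+Gallo, Fri-PM→Ivanova+Gallo, Sat-AM→Ghosh, Sat-PM→Gallo+Varga.
Loads: Ivanova 4/4, Gallo 4/4, Ghosh 1/2, Varga 3/3, Mendoza 0/3, Priya 1/3 — all within limits.

Yes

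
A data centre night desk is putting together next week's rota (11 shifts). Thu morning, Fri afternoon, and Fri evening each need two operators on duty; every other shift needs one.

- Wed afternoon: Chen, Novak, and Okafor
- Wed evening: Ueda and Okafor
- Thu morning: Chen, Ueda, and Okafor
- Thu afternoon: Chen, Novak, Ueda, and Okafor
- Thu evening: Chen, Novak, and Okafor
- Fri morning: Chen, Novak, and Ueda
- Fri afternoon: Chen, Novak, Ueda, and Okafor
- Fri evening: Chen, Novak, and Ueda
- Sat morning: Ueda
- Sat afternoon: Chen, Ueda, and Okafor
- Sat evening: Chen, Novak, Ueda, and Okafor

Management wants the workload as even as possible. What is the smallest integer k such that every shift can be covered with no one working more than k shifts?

4

With 4 operators and 14 worker-slots to fill, someone must work at least ⌈14/4⌉ = 4 shifts, so k ≥ 4.
k = 4 works: Wed afternoon→Chen, Wed evening→Ueda, Thu morning→Chen+Ueda, Thu afternoon→Novak, Thu evening→Chen, Fri morning→Chen, Fri afternoon→Novak+Okafor, Fri evening→Novak+Ueda, Sat morning→Ueda, Sat afternoon→Okafor, Sat evening→Novak.
Loads: Chen 4, Novak 4, Ueda 4, Okafor 2 — all ≤ 4.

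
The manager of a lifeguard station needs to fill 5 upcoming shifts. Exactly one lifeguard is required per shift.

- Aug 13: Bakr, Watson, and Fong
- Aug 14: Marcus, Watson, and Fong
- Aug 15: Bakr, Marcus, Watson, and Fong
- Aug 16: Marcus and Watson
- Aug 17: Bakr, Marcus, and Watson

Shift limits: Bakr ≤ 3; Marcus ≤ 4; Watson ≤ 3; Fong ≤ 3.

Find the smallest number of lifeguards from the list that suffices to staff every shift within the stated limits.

2

5 slots to fill and no one can take more than 4, so at least ⌈5/4⌉ = 2 lifeguards are needed.
Bakr and Marcus alone can cover everything: Aug 13→Bakr, Aug 14→Marcus, Aug 15→Bakr, Aug 16→Marcus, Aug 17→Bakr.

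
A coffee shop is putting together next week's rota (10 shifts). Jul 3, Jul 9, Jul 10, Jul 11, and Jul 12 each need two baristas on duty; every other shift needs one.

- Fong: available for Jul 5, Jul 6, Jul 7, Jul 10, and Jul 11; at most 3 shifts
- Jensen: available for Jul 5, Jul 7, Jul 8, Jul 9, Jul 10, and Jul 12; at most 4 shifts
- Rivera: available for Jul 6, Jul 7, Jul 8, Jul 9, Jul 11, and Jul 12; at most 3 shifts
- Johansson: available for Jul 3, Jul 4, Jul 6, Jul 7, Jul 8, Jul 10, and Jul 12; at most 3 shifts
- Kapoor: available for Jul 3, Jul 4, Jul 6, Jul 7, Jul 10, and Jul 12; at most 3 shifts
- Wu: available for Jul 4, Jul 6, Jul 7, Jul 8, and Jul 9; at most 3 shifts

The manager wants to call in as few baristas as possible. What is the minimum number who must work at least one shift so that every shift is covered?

5

15 slots to fill and no one can take more than 4, so at least ⌈15/4⌉ = 4 baristas are needed.
Any 4 baristas together have capacity at most 4+3+3+3 = 13 < 15 slots, so 4 can never suffice.
Fong, Jensen, Rivera, Johansson, and Kapoor alone can cover everything: Jul 3→Johansson+Kapoor, Jul 4→Johansson, Jul 5→Fong, Jul 6→Fong, Jul 7→Jensen, Jul 8→Jensen, Jul 9→Jensen+Rivera, Jul 10→Jensen+Johansson, Jul 11→Fong+Rivera, Jul 12→Rivera+Kapoor.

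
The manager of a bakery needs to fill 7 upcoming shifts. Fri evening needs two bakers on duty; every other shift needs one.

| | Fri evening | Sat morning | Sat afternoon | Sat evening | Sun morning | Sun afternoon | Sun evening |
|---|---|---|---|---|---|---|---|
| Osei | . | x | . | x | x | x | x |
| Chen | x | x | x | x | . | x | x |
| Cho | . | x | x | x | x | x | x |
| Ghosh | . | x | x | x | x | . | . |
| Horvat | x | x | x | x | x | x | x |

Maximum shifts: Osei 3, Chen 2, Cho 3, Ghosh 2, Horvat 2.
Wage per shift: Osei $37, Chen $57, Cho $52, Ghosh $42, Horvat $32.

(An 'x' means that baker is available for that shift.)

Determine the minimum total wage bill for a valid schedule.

$316

Fri evening can only be covered by Chen and Horvat, so that assignment is forced.
Picking the cheapest available baker for each shift independently would cost $281, but that ignores the shift limits.
An optimal schedule: Fri evening→Horvat+Chen, Sat morning→Ghosh, Sat afternoon→Horvat, Sat evening→Ghosh, Sun morning→Osei, Sun afternoon→Osei, Sun evening→Osei.
Total: 32 + 57 + 42 + 32 + 42 + 37 + 37 + 37 = $316.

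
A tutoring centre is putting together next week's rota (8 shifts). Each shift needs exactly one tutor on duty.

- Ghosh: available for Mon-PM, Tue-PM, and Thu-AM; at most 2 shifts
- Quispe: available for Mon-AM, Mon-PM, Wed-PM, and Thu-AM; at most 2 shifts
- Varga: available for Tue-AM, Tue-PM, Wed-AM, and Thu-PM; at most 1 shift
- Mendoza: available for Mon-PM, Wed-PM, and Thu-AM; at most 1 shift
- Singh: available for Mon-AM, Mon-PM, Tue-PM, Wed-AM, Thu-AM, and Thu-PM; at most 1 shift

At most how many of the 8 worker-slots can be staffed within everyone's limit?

Total capacity across all tutors is 2+2+1+1+1 = 7, and 8 slots are needed, so at most 7 can be filled.
An assignment achieving 7: Mon-AM→Quispe, Mon-PM→Ghosh, Tue-AM→Varga, Tue-PM→Ghosh, Wed-AM→Singh, Wed-PM→Quispe, Thu-AM→Mendoza.
Loads: Ghosh 2/2, Quispe 2/2, Varga 1/1, Mendoza 1/1, Singh 1/1.

7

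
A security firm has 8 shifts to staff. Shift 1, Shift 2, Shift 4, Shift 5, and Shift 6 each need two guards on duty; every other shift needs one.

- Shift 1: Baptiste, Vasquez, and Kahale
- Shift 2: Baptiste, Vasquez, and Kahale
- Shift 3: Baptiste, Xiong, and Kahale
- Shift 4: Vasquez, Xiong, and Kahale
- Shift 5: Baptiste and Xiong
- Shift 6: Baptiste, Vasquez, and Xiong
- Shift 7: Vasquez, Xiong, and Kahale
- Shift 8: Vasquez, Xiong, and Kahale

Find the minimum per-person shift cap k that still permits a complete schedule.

With 4 guards and 13 worker-slots to fill, someone must work at least ⌈13/4⌉ = 4 shifts, so k ≥ 4.
k = 4 works: Shift 1→Baptiste+Vasquez, Shift 2→Baptiste+Vasquez, Shift 3→Baptiste, Shift 4→Vasquez+Xiong, Shift 5→Baptiste+Xiong, Shift 6→Vasquez+Xiong, Shift 7→Xiong, Shift 8→Kahale.
Loads: Baptiste 4, Vasquez 4, Xiong 4, Kahale 1 — all ≤ 4.

4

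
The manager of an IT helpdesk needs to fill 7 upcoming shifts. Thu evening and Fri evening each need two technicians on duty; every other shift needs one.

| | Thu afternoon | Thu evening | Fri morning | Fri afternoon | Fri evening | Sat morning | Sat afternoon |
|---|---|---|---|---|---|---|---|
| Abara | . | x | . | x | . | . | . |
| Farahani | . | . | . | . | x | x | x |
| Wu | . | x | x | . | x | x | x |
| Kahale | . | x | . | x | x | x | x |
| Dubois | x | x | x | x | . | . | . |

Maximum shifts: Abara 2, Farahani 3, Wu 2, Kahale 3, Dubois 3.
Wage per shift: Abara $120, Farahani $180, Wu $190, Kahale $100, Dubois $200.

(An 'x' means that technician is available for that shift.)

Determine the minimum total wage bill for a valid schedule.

Thu afternoon can only be covered by Dubois, so that assignment is forced.
Picking the cheapest available technician for each shift independently would cost $1190, but that ignores the shift limits.
An optimal schedule: Thu afternoon→Dubois, Thu evening→Kahale+Abara, Fri morning→Wu, Fri afternoon→Abara, Fri evening→Kahale+Farahani, Sat morning→Kahale, Sat afternoon→Farahani.
Total: 200 + 100 + 120 + 190 + 120 + 100 + 180 + 100 + 180 = $1290.

$1290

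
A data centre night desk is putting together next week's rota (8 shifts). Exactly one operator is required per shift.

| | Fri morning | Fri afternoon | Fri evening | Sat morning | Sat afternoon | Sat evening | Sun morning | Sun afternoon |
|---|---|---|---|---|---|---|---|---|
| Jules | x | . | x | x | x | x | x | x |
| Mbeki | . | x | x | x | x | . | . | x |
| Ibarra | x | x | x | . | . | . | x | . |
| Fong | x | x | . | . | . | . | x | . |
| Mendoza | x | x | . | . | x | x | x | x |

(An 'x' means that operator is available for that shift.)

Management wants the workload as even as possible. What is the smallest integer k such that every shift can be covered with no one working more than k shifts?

2

With 5 operators and 8 worker-slots to fill, someone must work at least ⌈8/5⌉ = 2 shifts, so k ≥ 2.
k = 2 works: Fri morning→Ibarra, Fri afternoon→Ibarra, Fri evening→Mbeki, Sat morning→Jules, Sat afternoon→Mbeki, Sat evening→Jules, Sun morning→Fong, Sun afternoon→Mendoza.
Loads: Jules 2, Mbeki 2, Ibarra 2, Fong 1, Mendoza 1 — all ≤ 2.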